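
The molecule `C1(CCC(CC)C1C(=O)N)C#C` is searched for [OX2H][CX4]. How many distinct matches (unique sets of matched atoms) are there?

0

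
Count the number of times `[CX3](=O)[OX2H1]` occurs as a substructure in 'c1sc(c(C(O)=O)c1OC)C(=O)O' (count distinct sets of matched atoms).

2

[CX3](=O)[OX2H1] is the SMARTS for a carboxylic acid: an sp2 carbon double-bonded to O and single-bonded to an -OH oxygen.
The molecule carries 2 separate instances of a carboxylic acid group (-C(=O)OH) meeting every constraint; each maps to a distinct set of atoms, giving 2 matches.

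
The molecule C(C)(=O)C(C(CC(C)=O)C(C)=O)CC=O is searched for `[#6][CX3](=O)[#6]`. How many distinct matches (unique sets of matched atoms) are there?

3

[#6][CX3](=O)[#6] is the SMARTS for a ketone: a carbonyl carbon (no H) flanked by two carbons.
The molecule carries 3 separate instances of an acetyl/ketone group (-C(=O)CH3) meeting every constraint; each maps to a distinct set of atoms, giving 3 matches.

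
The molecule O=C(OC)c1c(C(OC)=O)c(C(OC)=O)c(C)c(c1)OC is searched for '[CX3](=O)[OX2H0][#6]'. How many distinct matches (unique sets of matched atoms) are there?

3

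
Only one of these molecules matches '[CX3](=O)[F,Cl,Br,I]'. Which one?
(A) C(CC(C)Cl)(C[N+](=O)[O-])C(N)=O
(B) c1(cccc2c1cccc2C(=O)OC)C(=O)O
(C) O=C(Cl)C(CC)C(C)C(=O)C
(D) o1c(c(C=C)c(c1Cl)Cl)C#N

[CX3](=O)[F,Cl,Br,I] describes a carbonyl carbon bonded to a halogen (an acyl halide).
(A) has a chloro substituent but the Cl is not on a carbonyl carbon.
(B) has a carboxylic acid group (-C(=O)OH) but the carbonyl is bonded to -OH, not to a halogen.
(C) contains an acyl chloride (-C(=O)Cl), which satisfies every atom and bond constraint.
(D) has a chloro substituent but the Cl is not on a carbonyl carbon.
So the answer is (C).

C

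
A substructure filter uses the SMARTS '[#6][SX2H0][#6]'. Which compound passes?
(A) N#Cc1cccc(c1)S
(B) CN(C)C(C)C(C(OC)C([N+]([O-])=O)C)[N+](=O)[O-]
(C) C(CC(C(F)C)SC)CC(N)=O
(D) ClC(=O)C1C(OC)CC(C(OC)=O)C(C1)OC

[#6][SX2H0][#6] describes an aliphatic sulfur bridging two carbons with no H on the sulfur (a thioether).
(A) has a thiol (-SH) but the sulfur has H1, not H0 bridging two carbons.
(B) has a methoxy ether (-OCH3) but the bridging atom is O, not S.
(C) contains a methylthio ether (-SCH3), which satisfies every atom and bond constraint.
(D) has a methoxy ether (-OCH3) but the bridging atom is O, not S.
So the answer is (C).

C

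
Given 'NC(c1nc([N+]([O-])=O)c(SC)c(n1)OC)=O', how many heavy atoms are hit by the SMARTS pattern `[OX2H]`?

0

The query [OX2H] means: aliphatic oxygen with two connections, one of which is H — an -OH oxygen.
Check the 16 heavy atoms by environment: 2× n (aromatic, H0, X2) → no; 4× c (aromatic, H0, X3) → no; 1× C (H0, X3) → no; 2× O (H0, X1) → no; 1× N (H2, X3) → no; 1× N (charge +1, H0, X3) → no; 1× O (charge -1, H0, X1) → no; 1× O (H0, X2) → no; 2× C (H3, X4) → no; 1× S (H0, X2) → no.
No environment satisfies the query, so 0 matching atoms.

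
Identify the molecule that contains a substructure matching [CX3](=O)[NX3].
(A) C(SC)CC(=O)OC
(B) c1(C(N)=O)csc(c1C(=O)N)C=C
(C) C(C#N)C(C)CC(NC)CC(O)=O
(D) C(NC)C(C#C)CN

B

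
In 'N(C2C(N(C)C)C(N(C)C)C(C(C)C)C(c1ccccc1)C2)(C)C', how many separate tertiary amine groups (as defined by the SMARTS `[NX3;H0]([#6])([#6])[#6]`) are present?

3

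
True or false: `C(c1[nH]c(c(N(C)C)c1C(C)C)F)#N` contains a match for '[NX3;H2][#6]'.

False

The pattern [NX3;H2][#6] describes a trivalent nitrogen with two H attached to carbon — a primary amine.
The closest candidate here is a nitrile (-C#N), but the nitrogen is NX1 (triple-bonded), not NX3 with two H. No other fragment satisfies the full query, so there is no match.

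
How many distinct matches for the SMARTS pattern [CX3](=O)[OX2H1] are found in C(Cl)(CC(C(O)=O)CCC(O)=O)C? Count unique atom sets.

[CX3](=O)[OX2H1] is the SMARTS for a carboxylic acid: an sp2 carbon double-bonded to O and single-bonded to an -OH oxygen.
The molecule carries 2 separate instances of a carboxylic acid group (-C(=O)OH) meeting every constraint; each maps to a distinct set of atoms, giving 2 matches.

2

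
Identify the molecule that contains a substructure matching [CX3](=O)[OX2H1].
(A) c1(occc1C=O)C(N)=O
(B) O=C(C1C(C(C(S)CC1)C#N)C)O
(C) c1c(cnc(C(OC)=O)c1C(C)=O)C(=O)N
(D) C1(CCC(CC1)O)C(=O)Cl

B

[CX3](=O)[OX2H1] describes an sp2 carbon double-bonded to O and single-bonded to an -OH oxygen (a carboxylic acid).
(A) has an aldehyde (-CHO) but there is no singly-bonded oxygen on the carbonyl carbon.
(B) contains a carboxylic acid group (-C(=O)OH), which satisfies every atom and bond constraint.
(C) has a methyl-ester group (-C(=O)OCH3) but the singly-bonded O has no H (OX2H0, not OX2H1).
(D) has an acyl chloride (-C(=O)Cl) but the carbonyl is bonded to Cl, not to an -OH oxygen.
So the answer is (B).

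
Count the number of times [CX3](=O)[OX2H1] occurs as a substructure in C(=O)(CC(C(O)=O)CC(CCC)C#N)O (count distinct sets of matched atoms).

[CX3](=O)[OX2H1] is the SMARTS for a carboxylic acid: an sp2 carbon double-bonded to O and single-bonded to an -OH oxygen.
The molecule carries 2 separate instances of a carboxylic acid group (-C(=O)OH) meeting every constraint; each maps to a distinct set of atoms, giving 2 matches.

2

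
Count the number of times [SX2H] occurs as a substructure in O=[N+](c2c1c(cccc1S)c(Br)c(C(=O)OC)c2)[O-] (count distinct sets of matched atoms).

[SX2H] is the SMARTS for a thiol: an aliphatic sulfur with two connections, one being H.
Exactly one fragment in the molecule meets all constraints, giving 1 match.

1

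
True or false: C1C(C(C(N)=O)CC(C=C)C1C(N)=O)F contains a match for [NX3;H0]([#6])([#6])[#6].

The pattern [NX3;H0]([#6])([#6])[#6] describes a trivalent nitrogen with no H, bonded to three carbons — a tertiary amine.
The closest candidate here is a primary amide (-C(=O)NH2), but the amide nitrogen has H2 and only one carbon neighbour. No other fragment satisfies the full query, so there is no match.

False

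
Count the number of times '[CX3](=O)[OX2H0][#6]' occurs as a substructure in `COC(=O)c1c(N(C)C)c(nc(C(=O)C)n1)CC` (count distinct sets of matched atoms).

[CX3](=O)[OX2H0][#6] is the SMARTS for an ester: a carbonyl carbon bonded to an oxygen that is itself bonded to carbon (no H on that O).
Exactly one fragment in the molecule meets all constraints, giving 1 match.

1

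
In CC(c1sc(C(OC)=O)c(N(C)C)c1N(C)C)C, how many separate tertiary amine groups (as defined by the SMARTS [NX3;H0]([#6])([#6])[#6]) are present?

[NX3;H0]([#6])([#6])[#6] is the SMARTS for a tertiary amine: a trivalent nitrogen with no H, bonded to three carbons.
The molecule carries 2 separate instances of a dimethylamino group (-N(CH3)2) meeting every constraint; each maps to a distinct set of atoms, giving 2 matches.

2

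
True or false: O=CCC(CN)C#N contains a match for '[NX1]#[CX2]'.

True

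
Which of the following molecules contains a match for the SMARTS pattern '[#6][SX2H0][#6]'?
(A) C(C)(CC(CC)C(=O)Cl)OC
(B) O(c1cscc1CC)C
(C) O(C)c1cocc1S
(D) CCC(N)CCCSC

D

[#6][SX2H0][#6] describes an aliphatic sulfur bridging two carbons with no H on the sulfur (a thioether).
(A) has a methoxy ether (-OCH3) but the bridging atom is O, not S.
(B) has a methoxy ether (-OCH3) but the bridging atom is O, not S.
(C) has a methoxy ether (-OCH3) but the bridging atom is O, not S.
(D) contains a methylthio ether (-SCH3), which satisfies every atom and bond constraint.
So the answer is (D).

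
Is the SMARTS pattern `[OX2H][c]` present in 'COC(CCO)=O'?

No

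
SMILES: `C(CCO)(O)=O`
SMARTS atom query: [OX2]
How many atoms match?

2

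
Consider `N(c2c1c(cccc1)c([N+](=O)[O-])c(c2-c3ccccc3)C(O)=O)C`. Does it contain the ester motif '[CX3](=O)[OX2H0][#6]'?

The pattern [CX3](=O)[OX2H0][#6] describes a carbonyl carbon bonded to an oxygen that is itself bonded to carbon (no H on that O) — an ester.
The closest candidate here is a carboxylic acid group (-C(=O)OH), but the singly-bonded O carries H (OX2H1, not H0). No other fragment satisfies the full query, so there is no match.

No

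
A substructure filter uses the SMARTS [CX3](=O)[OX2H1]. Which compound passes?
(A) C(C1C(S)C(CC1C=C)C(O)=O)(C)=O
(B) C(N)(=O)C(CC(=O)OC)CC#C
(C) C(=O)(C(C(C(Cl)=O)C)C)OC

A

[CX3](=O)[OX2H1] describes an sp2 carbon double-bonded to O and single-bonded to an -OH oxygen (a carboxylic acid).
(A) contains a carboxylic acid group (-C(=O)OH), which satisfies every atom and bond constraint.
(B) has a methyl-ester group (-C(=O)OCH3) but the singly-bonded O has no H (OX2H0, not OX2H1).
(C) has a methyl-ester group (-C(=O)OCH3) but the singly-bonded O has no H (OX2H0, not OX2H1).
So the answer is (A).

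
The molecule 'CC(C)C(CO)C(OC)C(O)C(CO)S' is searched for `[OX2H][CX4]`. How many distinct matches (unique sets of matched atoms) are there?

[OX2H][CX4] is the SMARTS for an aliphatic alcohol: a hydroxyl oxygen bound to an sp3 (X4) carbon.
The molecule carries 3 separate instances of a hydroxyl group (-OH) meeting every constraint; each maps to a distinct set of atoms, giving 3 matches.

3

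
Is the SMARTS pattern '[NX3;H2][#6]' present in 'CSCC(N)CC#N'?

Yes

The pattern [NX3;H2][#6] describes a trivalent nitrogen with two H attached to carbon — a primary amine.
The molecule carries a primary amino group (-NH2), whose atoms satisfy every constraint of the query, so the pattern matches.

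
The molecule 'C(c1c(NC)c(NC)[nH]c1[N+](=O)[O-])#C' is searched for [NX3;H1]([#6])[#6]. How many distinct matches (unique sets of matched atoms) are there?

[NX3;H1]([#6])[#6] is the SMARTS for a secondary amine: a trivalent nitrogen with one H, bonded to two carbons.
The molecule carries 2 separate instances of an N-methylamino group (-NHCH3) meeting every constraint; each maps to a distinct set of atoms, giving 2 matches.

2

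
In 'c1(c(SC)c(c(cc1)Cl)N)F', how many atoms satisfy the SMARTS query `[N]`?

1

The query [N] means: uppercase N matches aliphatic (non-aromatic) nitrogen only.
Check the 11 heavy atoms by environment: 6× c (aromatic) → no; 1× F → no; 1× Cl → no; 1× S → no; 1× C → no; 1× N → match.
That gives 1 matching atom.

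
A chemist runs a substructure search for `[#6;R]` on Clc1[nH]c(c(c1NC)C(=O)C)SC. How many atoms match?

4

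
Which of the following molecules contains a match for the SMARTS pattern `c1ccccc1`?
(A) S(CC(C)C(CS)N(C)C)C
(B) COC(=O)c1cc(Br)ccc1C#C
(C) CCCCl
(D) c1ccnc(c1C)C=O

c1ccccc1 describes six aromatic carbons in a ring (a benzene ring).
(A) has a methyl group (-CH3) but no six-membered all-carbon aromatic ring is present.
(B) contains the required atom environment, so the pattern matches.
(C) has a methyl group (-CH3) but no six-membered all-carbon aromatic ring is present.
(D) has a methyl group (-CH3) but no six-membered all-carbon aromatic ring is present.
So the answer is (B).

B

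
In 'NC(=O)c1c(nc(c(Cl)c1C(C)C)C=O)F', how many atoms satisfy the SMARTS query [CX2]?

The query [CX2] means: C with X2: aliphatic carbon with exactly 2 total connections.
Check the 16 heavy atoms by environment: 1× n (aromatic, X2) → no; 5× c (aromatic, X3) → no; 1× F (X1) → no; 2× C (X3) → no; 2× O (X1) → no; 3× C (X4) → no; 1× Cl (X1) → no; 1× N (X3) → no.
No environment satisfies the query, so 0 matching atoms.

0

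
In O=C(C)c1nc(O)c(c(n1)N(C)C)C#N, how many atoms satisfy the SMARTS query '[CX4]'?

3

The query [CX4] means: C with X4: aliphatic carbon with exactly 4 total connections (bonds + H).
Check the 15 heavy atoms by environment: 2× n (aromatic, X2) → no; 4× c (aromatic, X3) → no; 1× O (X2) → no; 1× C (X2) → no; 1× N (X1) → no; 1× N (X3) → no; 3× C (X4) → match; 1× C (X3) → no; 1× O (X1) → no.
That gives 3 matching atoms.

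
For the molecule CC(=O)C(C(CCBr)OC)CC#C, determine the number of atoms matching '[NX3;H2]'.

0

The query [NX3;H2] means: aliphatic N with 3 total connections, two of them H — an -NH2 nitrogen (amine or amide).
Check the 13 heavy atoms by environment: 3× C (H2, X4) → no; 2× C (H1, X4) → no; 1× C (H0, X3) → no; 1× O (H0, X1) → no; 2× C (H3, X4) → no; 1× Br (H0, X1) → no; 1× C (H0, X2) → no; 1× C (H1, X2) → no; 1× O (H0, X2) → no.
No environment satisfies the query, so 0 matching atoms.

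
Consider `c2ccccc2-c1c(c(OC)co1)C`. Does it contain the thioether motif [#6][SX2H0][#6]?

The pattern [#6][SX2H0][#6] describes an aliphatic sulfur bridging two carbons with no H on the sulfur — a thioether.
The closest candidate here is a methoxy ether (-OCH3), but the bridging atom is O, not S. No other fragment satisfies the full query, so there is no match.

No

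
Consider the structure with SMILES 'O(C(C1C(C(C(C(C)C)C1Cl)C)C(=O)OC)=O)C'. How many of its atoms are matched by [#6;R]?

5

The query [#6;R] means: carbon that is part of a ring.
Check the 18 heavy atoms by environment: 5× C (in 5-ring) → match; 8× C (acyclic) → no; 1× Cl (acyclic) → no; 4× O (acyclic) → no.
That gives 5 matching atoms.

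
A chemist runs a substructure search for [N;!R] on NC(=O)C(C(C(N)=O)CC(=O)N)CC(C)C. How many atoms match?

3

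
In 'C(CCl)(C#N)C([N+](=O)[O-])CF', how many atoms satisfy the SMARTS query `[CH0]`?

1

The query [CH0] means: aliphatic carbon with no attached hydrogen.
Check the 11 heavy atoms by environment: 2× C (H2) → no; 2× C (H1) → no; 1× C (H0) → match; 1× N (H0) → no; 1× N (charge +1, H0) → no; 1× O (charge -1, H0) → no; 1× O (H0) → no; 1× F (H0) → no; 1× Cl (H0) → no.
That gives 1 matching atom.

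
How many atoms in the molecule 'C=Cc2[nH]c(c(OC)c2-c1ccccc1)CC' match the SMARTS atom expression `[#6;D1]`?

3

The query [#6;D1] means: carbon bonded to exactly one heavy atom.
Check the 17 heavy atoms by environment: 1× n (aromatic, D2) → no; 5× c (aromatic, D3) → no; 1× O (D2) → no; 3× C (D1) → match; 2× C (D2) → no; 5× c (aromatic, D2) → no.
That gives 3 matching atoms.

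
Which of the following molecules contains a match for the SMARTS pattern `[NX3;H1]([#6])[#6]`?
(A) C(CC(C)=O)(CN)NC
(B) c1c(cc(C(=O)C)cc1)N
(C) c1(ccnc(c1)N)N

[NX3;H1]([#6])[#6] describes a trivalent nitrogen with one H, bonded to two carbons (a secondary amine).
(A) contains an N-methylamino group (-NHCH3), which satisfies every atom and bond constraint.
(B) has a primary amino group (-NH2) but the nitrogen has H2 and only one carbon neighbour.
(C) has a primary amino group (-NH2) but the nitrogen has H2 and only one carbon neighbour.
So the answer is (A).

A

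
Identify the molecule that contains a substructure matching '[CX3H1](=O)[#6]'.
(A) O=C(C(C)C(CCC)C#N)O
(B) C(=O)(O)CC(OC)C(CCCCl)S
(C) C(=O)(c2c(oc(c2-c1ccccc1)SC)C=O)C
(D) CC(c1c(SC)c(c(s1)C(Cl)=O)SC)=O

[CX3H1](=O)[#6] describes an sp2 carbon with one H, double-bonded to O and single-bonded to carbon (an aldehyde).
(A) has a carboxylic acid group (-C(=O)OH) but the carbonyl carbon has H0 and is bonded to O, not H1.
(B) has a carboxylic acid group (-C(=O)OH) but the carbonyl carbon has H0 and is bonded to O, not H1.
(C) contains an aldehyde (-CHO), which satisfies every atom and bond constraint.
(D) has an acetyl/ketone group (-C(=O)CH3) but the carbonyl carbon has H0 (two carbon neighbours), not H1.
So the answer is (C).

C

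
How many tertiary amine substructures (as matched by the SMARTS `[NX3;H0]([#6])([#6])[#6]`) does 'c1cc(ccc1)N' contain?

[NX3;H0]([#6])([#6])[#6] is the SMARTS for a tertiary amine: a trivalent nitrogen with no H, bonded to three carbons.
The molecule has a primary amino group (-NH2), but the nitrogen has H2, not H0 with three carbons; nothing else fits, so there are 0 matches.

0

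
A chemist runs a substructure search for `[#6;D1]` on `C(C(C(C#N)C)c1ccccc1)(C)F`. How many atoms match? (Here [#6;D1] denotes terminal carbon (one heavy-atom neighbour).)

2

Check the 14 heavy atoms by environment: 2× C (D1) → match; 3× C (D3) → no; 1× C (D2) → no; 1× N (D1) → no; 1× c (aromatic, D3) → no; 5× c (aromatic, D2) → no; 1× F (D1) → no.
That gives 2 matching atoms.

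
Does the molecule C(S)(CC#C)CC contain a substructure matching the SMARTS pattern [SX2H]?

Yes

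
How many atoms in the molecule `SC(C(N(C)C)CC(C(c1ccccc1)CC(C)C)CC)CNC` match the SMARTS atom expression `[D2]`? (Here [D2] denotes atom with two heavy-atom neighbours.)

The query [D2] means: atom with exactly two heavy-atom neighbours.
Check the 24 heavy atoms by environment: 4× C (D2) → match; 5× C (D3) → no; 1× N (D3) → no; 6× C (D1) → no; 1× c (aromatic, D3) → no; 5× c (aromatic, D2) → match; 1× N (D2) → match; 1× S (D1) → no.
Summing the matching environments: 4 + 5 + 1 = 10 matching atoms.

10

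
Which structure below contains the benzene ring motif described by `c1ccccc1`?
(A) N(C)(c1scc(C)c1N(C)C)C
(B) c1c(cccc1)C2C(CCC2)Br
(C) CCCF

B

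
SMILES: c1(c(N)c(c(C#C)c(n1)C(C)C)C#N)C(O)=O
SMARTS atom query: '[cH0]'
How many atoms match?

5

Check the 17 heavy atoms by environment: 1× n (aromatic, H0) → no; 5× c (aromatic, H0) → match; 2× C (H1) → no; 2× C (H3) → no; 3× C (H0) → no; 1× N (H0) → no; 1× O (H0) → no; 1× O (H1) → no; 1× N (H2) → no.
That gives 5 matching atoms.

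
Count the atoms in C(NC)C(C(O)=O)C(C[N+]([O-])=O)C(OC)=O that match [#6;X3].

Check the 16 heavy atoms by environment: 6× C (X4) → no; 2× C (X3) → match; 3× O (X1) → no; 2× O (X2) → no; 1× N (charge +1, X3) → no; 1× O (charge -1, X1) → no; 1× N (X3) → no.
That gives 2 matching atoms.

2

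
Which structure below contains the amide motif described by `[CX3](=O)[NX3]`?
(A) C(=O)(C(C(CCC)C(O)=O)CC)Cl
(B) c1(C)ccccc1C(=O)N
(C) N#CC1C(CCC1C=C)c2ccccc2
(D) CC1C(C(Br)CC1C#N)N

B

[CX3](=O)[NX3] describes a carbonyl carbon bonded to a trivalent nitrogen (an amide).
(A) has a carboxylic acid group (-C(=O)OH) but the carbonyl is bonded to O, not to an NX3 nitrogen.
(B) contains a primary amide (-C(=O)NH2), which satisfies every atom and bond constraint.
(C) has a nitrile (-C#N) but the nitrile N is NX1 (triple-bonded), not NX3.
(D) has a primary amino group (-NH2) but the -NH2 is not attached to a carbonyl carbon.
So the answer is (B).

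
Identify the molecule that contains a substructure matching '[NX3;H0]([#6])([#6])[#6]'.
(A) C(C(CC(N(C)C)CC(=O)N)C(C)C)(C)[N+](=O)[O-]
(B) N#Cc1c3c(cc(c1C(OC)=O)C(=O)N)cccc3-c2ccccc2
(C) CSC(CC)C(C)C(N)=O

A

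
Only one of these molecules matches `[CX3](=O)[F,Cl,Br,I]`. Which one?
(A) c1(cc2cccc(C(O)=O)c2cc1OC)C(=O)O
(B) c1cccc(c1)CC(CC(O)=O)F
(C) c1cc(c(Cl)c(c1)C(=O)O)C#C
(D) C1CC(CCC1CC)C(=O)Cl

D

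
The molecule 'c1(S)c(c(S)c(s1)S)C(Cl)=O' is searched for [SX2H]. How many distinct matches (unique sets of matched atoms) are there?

3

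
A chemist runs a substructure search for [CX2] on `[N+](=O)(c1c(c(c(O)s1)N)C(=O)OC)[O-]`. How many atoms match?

0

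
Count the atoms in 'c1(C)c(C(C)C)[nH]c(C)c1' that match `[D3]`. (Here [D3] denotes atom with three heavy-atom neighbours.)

The query [D3] means: atom with exactly three heavy-atom neighbours.
Check the 10 heavy atoms by environment: 1× n (aromatic, D2) → no; 3× c (aromatic, D3) → match; 1× c (aromatic, D2) → no; 4× C (D1) → no; 1× C (D3) → match.
Summing the matching environments: 3 + 1 = 4 matching atoms.

4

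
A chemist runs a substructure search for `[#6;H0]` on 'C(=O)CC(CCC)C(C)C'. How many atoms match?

The query [#6;H0] means: any carbon with no attached hydrogen.
Check the 10 heavy atoms by environment: 3× C (H2) → no; 3× C (H1) → no; 3× C (H3) → no; 1× O (H0) → no.
No environment satisfies the query, so 0 matching atoms.

0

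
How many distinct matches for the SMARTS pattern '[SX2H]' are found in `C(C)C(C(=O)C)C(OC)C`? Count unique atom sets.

[SX2H] is the SMARTS for a thiol: an aliphatic sulfur with two connections, one being H.
No fragment in the molecule satisfies every constraint, giving 0 matches.

0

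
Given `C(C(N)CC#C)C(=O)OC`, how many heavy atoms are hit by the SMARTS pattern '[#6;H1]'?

2

Check the 10 heavy atoms by environment: 2× C (H2) → no; 2× C (H1) → match; 2× C (H0) → no; 1× N (H2) → no; 2× O (H0) → no; 1× C (H3) → no.
That gives 2 matching atoms.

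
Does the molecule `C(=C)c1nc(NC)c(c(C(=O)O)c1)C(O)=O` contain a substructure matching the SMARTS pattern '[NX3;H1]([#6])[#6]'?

Yes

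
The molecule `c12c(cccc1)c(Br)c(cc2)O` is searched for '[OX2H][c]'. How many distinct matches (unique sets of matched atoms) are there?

1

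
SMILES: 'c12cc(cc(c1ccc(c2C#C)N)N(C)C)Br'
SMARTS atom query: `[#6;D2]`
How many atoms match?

Check the 17 heavy atoms by environment: 6× c (aromatic, D3) → no; 4× c (aromatic, D2) → match; 1× C (D2) → match; 3× C (D1) → no; 1× Br (D1) → no; 1× N (D3) → no; 1× N (D1) → no.
Summing the matching environments: 4 + 1 = 5 matching atoms.

5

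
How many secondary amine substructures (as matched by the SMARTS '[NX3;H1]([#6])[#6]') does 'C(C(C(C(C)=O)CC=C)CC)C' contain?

[NX3;H1]([#6])[#6] is the SMARTS for a secondary amine: a trivalent nitrogen with one H, bonded to two carbons.
No fragment in the molecule satisfies every constraint, giving 0 matches.

0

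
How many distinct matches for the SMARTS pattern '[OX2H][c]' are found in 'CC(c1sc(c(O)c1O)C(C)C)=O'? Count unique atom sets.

2

[OX2H][c] is the SMARTS for a phenol: a hydroxyl oxygen attached to an aromatic carbon.
The molecule carries 2 separate instances of a hydroxyl group (-OH) meeting every constraint; each maps to a distinct set of atoms, giving 2 matches.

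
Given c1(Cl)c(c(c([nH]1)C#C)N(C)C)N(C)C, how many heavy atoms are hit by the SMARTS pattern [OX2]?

0

The query [OX2] means: aliphatic oxygen with two total connections — ether, hydroxyl, or ester single-bond O.
Check the 14 heavy atoms by environment: 1× n (aromatic, X3) → no; 4× c (aromatic, X3) → no; 1× Cl (X1) → no; 2× C (X2) → no; 2× N (X3) → no; 4× C (X4) → no.
No environment satisfies the query, so 0 matching atoms.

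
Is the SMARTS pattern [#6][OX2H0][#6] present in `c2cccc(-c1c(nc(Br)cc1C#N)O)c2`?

The pattern [#6][OX2H0][#6] describes an aliphatic oxygen bridging two carbons with no H on the oxygen — an ether.
The closest candidate here is a hydroxyl group (-OH), but the oxygen has H1, not H0 bridging two carbons. No other fragment satisfies the full query, so there is no match.

No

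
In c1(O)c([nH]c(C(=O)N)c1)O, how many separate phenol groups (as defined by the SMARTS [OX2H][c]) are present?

2

[OX2H][c] is the SMARTS for a phenol: a hydroxyl oxygen attached to an aromatic carbon.
The molecule carries 2 separate instances of a hydroxyl group (-OH) meeting every constraint; each maps to a distinct set of atoms, giving 2 matches.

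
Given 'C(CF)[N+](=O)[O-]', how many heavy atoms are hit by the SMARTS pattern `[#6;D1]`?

The query [#6;D1] means: carbon bonded to exactly one heavy atom.
Check the 6 heavy atoms by environment: 2× C (D2) → no; 1× F (D1) → no; 1× N (charge +1, D3) → no; 1× O (charge -1, D1) → no; 1× O (D1) → no.
No environment satisfies the query, so 0 matching atoms.

0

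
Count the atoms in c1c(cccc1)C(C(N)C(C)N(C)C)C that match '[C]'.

7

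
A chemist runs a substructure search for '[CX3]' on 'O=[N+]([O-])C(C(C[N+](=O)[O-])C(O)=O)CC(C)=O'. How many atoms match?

The query [CX3] means: C with X3: aliphatic carbon with exactly 3 total connections.
Check the 16 heavy atoms by environment: 5× C (X4) → no; 2× N (charge +1, X3) → no; 2× O (charge -1, X1) → no; 4× O (X1) → no; 2× C (X3) → match; 1× O (X2) → no.
That gives 2 matching atoms.

2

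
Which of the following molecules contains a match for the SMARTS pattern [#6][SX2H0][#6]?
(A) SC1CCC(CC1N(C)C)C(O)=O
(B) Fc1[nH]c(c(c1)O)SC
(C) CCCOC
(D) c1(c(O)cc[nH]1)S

B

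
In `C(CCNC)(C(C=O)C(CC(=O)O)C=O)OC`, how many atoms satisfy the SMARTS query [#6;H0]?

1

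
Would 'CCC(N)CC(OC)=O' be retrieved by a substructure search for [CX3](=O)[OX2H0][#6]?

Yes

The pattern [CX3](=O)[OX2H0][#6] describes a carbonyl carbon bonded to an oxygen that is itself bonded to carbon (no H on that O) — an ester.
The molecule carries a methyl-ester group (-C(=O)OCH3), whose atoms satisfy every constraint of the query, so the pattern matches.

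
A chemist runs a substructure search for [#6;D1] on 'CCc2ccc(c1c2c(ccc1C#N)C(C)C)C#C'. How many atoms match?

Check the 19 heavy atoms by environment: 6× c (aromatic, D3) → no; 4× c (aromatic, D2) → no; 3× C (D2) → no; 4× C (D1) → match; 1× C (D3) → no; 1× N (D1) → no.
That gives 4 matching atoms.

4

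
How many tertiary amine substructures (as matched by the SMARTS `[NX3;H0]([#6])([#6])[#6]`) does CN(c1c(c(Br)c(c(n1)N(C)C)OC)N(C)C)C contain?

3

[NX3;H0]([#6])([#6])[#6] is the SMARTS for a tertiary amine: a trivalent nitrogen with no H, bonded to three carbons.
The molecule carries 3 separate instances of a dimethylamino group (-N(CH3)2) meeting every constraint; each maps to a distinct set of atoms, giving 3 matches.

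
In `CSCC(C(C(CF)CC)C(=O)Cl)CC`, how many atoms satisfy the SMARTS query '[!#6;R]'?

0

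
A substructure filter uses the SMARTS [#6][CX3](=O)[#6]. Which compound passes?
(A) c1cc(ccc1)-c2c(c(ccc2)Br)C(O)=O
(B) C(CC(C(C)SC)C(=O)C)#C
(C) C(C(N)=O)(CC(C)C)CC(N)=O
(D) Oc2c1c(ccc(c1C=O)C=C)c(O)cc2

[#6][CX3](=O)[#6] describes a carbonyl carbon (no H) flanked by two carbons (a ketone).
(A) has a carboxylic acid group (-C(=O)OH) but one neighbour of the carbonyl carbon is O, not C.
(B) contains an acetyl/ketone group (-C(=O)CH3), which satisfies every atom and bond constraint.
(C) has a primary amide (-C(=O)NH2) but one neighbour of the carbonyl carbon is N, not C.
(D) has an aldehyde (-CHO) but the carbonyl carbon has H1, so it is not flanked by two carbons.
So the answer is (B).

B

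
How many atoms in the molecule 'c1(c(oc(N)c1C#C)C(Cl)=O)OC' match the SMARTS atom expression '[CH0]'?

2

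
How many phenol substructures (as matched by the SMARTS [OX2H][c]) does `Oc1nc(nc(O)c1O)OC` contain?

3

[OX2H][c] is the SMARTS for a phenol: a hydroxyl oxygen attached to an aromatic carbon.
The molecule carries 3 separate instances of a hydroxyl group (-OH) meeting every constraint; each maps to a distinct set of atoms, giving 3 matches.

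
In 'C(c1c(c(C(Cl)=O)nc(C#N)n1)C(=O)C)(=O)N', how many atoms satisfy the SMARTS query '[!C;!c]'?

8

The query [!C;!c] means: neither aliphatic nor aromatic carbon — same as [!#6].
Check the 17 heavy atoms by environment: 2× n (aromatic) → match; 4× c (aromatic) → no; 5× C → no; 3× O → match; 2× N → match; 1× Cl → match.
Summing the matching environments: 2 + 3 + 2 + 1 = 8 matching atoms.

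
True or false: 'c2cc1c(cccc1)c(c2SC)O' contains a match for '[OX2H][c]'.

True

The pattern [OX2H][c] describes a hydroxyl oxygen attached to an aromatic carbon — a phenol.
The molecule carries a hydroxyl group (-OH), whose atoms satisfy every constraint of the query, so the pattern matches.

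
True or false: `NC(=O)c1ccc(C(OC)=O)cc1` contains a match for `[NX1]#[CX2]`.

False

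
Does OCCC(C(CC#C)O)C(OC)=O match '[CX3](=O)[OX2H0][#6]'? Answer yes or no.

The pattern [CX3](=O)[OX2H0][#6] describes a carbonyl carbon bonded to an oxygen that is itself bonded to carbon (no H on that O) — an ester.
The molecule carries a methyl-ester group (-C(=O)OCH3), whose atoms satisfy every constraint of the query, so the pattern matches.

Yes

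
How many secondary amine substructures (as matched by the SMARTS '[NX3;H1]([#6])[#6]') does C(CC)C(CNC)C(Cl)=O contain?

1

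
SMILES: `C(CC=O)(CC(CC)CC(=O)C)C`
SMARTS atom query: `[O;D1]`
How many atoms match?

The query [O;D1] means: aliphatic oxygen bonded to exactly one heavy atom.
Check the 13 heavy atoms by environment: 5× C (D2) → no; 3× C (D3) → no; 2× O (D1) → match; 3× C (D1) → no.
That gives 2 matching atoms.

2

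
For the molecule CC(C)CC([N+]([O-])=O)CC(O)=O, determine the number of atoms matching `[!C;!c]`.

The query [!C;!c] means: neither aliphatic nor aromatic carbon — same as [!#6].
Check the 12 heavy atoms by environment: 7× C → no; 1× N (charge +1) → match; 1× O (charge -1) → match; 3× O → match.
Summing the matching environments: 1 + 1 + 3 = 5 matching atoms.

5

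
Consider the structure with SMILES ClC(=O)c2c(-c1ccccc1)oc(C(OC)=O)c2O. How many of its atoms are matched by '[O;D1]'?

The query [O;D1] means: aliphatic oxygen bonded to exactly one heavy atom.
Check the 19 heavy atoms by environment: 1× o (aromatic, D2) → no; 5× c (aromatic, D3) → no; 3× O (D1) → match; 2× C (D3) → no; 1× O (D2) → no; 1× C (D1) → no; 5× c (aromatic, D2) → no; 1× Cl (D1) → no.
That gives 3 matching atoms.

3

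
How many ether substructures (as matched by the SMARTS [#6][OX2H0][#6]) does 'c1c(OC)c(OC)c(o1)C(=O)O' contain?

[#6][OX2H0][#6] is the SMARTS for an ether: an aliphatic oxygen bridging two carbons with no H on the oxygen.
The molecule carries 2 separate instances of a methoxy ether (-OCH3) meeting every constraint; each maps to a distinct set of atoms, giving 2 matches.

2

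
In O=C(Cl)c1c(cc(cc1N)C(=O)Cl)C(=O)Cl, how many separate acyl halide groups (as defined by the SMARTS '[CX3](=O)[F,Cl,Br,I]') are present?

3

[CX3](=O)[F,Cl,Br,I] is the SMARTS for an acyl halide: a carbonyl carbon bonded to a halogen.
The molecule carries 3 separate instances of an acyl chloride (-C(=O)Cl) meeting every constraint; each maps to a distinct set of atoms, giving 3 matches.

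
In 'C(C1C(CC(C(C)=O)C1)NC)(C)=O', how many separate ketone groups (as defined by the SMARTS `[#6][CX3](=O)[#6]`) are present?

2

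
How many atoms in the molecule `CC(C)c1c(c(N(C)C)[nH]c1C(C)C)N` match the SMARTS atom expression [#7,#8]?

3

The query [#7,#8] means: nitrogen or oxygen (comma = OR).
Check the 15 heavy atoms by environment: 1× n (aromatic) → match; 4× c (aromatic) → no; 8× C → no; 2× N → match.
Summing the matching environments: 1 + 2 = 3 matching atoms.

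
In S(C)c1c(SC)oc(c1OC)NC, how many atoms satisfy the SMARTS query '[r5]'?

5

The query [r5] means: r5 matches atoms in a five-membered ring.
Check the 13 heavy atoms by environment: 1× o (aromatic, in 5-ring) → match; 4× c (aromatic, in 5-ring) → match; 2× S (acyclic) → no; 4× C (acyclic) → no; 1× O (acyclic) → no; 1× N (acyclic) → no.
Summing the matching environments: 1 + 4 = 5 matching atoms.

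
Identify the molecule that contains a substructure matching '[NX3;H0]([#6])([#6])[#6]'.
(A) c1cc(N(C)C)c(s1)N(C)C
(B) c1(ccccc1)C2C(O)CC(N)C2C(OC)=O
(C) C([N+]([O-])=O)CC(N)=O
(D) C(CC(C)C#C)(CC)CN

A

[NX3;H0]([#6])([#6])[#6] describes a trivalent nitrogen with no H, bonded to three carbons (a tertiary amine).
(A) contains a dimethylamino group (-N(CH3)2), which satisfies every atom and bond constraint.
(B) has a primary amino group (-NH2) but the nitrogen has H2, not H0 with three carbons.
(C) has a primary amide (-C(=O)NH2) but the amide nitrogen has H2 and only one carbon neighbour.
(D) has a primary amino group (-NH2) but the nitrogen has H2, not H0 with three carbons.
So the answer is (A).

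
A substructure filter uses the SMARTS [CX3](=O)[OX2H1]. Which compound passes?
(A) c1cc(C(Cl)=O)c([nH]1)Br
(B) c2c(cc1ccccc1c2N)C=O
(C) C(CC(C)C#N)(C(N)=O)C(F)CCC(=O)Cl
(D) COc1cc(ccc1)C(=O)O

D

[CX3](=O)[OX2H1] describes an sp2 carbon double-bonded to O and single-bonded to an -OH oxygen (a carboxylic acid).
(A) has an acyl chloride (-C(=O)Cl) but the carbonyl is bonded to Cl, not to an -OH oxygen.
(B) has an aldehyde (-CHO) but there is no singly-bonded oxygen on the carbonyl carbon.
(C) has an acyl chloride (-C(=O)Cl) but the carbonyl is bonded to Cl, not to an -OH oxygen.
(D) contains a carboxylic acid group (-C(=O)OH), which satisfies every atom and bond constraint.
So the answer is (D).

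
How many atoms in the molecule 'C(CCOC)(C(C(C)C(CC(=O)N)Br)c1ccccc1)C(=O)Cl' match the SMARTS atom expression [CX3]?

Check the 23 heavy atoms by environment: 9× C (X4) → no; 2× C (X3) → match; 2× O (X1) → no; 1× Cl (X1) → no; 1× O (X2) → no; 1× Br (X1) → no; 6× c (aromatic, X3) → no; 1× N (X3) → no.
That gives 2 matching atoms.

2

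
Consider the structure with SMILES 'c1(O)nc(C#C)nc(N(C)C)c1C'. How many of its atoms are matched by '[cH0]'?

Check the 13 heavy atoms by environment: 2× n (aromatic, H0) → no; 4× c (aromatic, H0) → match; 1× O (H1) → no; 3× C (H3) → no; 1× N (H0) → no; 1× C (H0) → no; 1× C (H1) → no.
That gives 4 matching atoms.

4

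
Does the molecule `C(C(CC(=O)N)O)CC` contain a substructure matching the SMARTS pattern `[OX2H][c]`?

The pattern [OX2H][c] describes a hydroxyl oxygen attached to an aromatic carbon — a phenol.
The closest candidate here is a hydroxyl group (-OH), but the -OH is on an aliphatic carbon, not an aromatic c. No other fragment satisfies the full query, so there is no match.

No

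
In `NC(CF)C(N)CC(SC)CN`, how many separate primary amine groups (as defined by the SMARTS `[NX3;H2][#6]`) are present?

[NX3;H2][#6] is the SMARTS for a primary amine: a trivalent nitrogen with two H attached to carbon.
The molecule carries 3 separate instances of a primary amino group (-NH2) meeting every constraint; each maps to a distinct set of atoms, giving 3 matches.

3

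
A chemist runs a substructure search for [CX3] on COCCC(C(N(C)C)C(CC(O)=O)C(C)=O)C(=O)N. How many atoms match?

3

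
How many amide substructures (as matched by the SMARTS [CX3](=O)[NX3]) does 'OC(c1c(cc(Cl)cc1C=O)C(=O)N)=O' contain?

[CX3](=O)[NX3] is the SMARTS for an amide: a carbonyl carbon bonded to a trivalent nitrogen.
Exactly one fragment in the molecule meets all constraints, giving 1 match.

1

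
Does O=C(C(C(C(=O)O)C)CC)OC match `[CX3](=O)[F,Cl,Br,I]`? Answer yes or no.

The pattern [CX3](=O)[F,Cl,Br,I] describes a carbonyl carbon bonded to a halogen — an acyl halide.
The closest candidate here is a carboxylic acid group (-C(=O)OH), but the carbonyl is bonded to -OH, not to a halogen. No other fragment satisfies the full query, so there is no match.

No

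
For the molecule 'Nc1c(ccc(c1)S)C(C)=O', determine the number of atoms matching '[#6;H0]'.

4

The query [#6;H0] means: any carbon with no attached hydrogen.
Check the 11 heavy atoms by environment: 3× c (aromatic, H1) → no; 3× c (aromatic, H0) → match; 1× S (H1) → no; 1× N (H2) → no; 1× C (H0) → match; 1× O (H0) → no; 1× C (H3) → no.
Summing the matching environments: 3 + 1 = 4 matching atoms.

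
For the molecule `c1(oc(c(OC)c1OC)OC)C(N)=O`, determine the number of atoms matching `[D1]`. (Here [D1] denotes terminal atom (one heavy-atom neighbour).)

5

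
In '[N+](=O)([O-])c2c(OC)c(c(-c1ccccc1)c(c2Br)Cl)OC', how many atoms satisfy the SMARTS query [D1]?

6

Check the 21 heavy atoms by environment: 7× c (aromatic, D3) → no; 1× Cl (D1) → match; 2× O (D2) → no; 2× C (D1) → match; 1× N (charge +1, D3) → no; 1× O (charge -1, D1) → match; 1× O (D1) → match; 5× c (aromatic, D2) → no; 1× Br (D1) → match.
Summing the matching environments: 1 + 2 + 1 + 1 + 1 = 6 matching atoms.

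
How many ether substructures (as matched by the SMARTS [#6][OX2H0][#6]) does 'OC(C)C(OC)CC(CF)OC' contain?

2

[#6][OX2H0][#6] is the SMARTS for an ether: an aliphatic oxygen bridging two carbons with no H on the oxygen.
The molecule carries 2 separate instances of a methoxy ether (-OCH3) meeting every constraint; each maps to a distinct set of atoms, giving 2 matches.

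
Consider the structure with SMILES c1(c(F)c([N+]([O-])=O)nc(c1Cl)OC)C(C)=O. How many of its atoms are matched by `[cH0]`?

5

The query [cH0] means: aromatic carbon with no attached hydrogen (substituted or ring-fusion).
Check the 16 heavy atoms by environment: 1× n (aromatic, H0) → no; 5× c (aromatic, H0) → match; 3× O (H0) → no; 2× C (H3) → no; 1× Cl (H0) → no; 1× C (H0) → no; 1× F (H0) → no; 1× N (charge +1, H0) → no; 1× O (charge -1, H0) → no.
That gives 5 matching atoms.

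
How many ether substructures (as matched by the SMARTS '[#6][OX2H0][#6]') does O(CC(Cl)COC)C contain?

[#6][OX2H0][#6] is the SMARTS for an ether: an aliphatic oxygen bridging two carbons with no H on the oxygen.
The molecule carries 2 separate instances of a methoxy ether (-OCH3) meeting every constraint; each maps to a distinct set of atoms, giving 2 matches.

2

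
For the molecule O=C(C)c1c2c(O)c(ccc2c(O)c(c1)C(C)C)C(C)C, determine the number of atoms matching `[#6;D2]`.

3

Check the 21 heavy atoms by environment: 7× c (aromatic, D3) → no; 3× c (aromatic, D2) → match; 3× O (D1) → no; 3× C (D3) → no; 5× C (D1) → no.
That gives 3 matching atoms.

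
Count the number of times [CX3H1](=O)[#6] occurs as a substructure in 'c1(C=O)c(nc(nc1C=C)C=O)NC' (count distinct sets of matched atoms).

2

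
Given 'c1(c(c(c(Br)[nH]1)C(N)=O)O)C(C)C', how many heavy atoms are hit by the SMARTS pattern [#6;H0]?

The query [#6;H0] means: any carbon with no attached hydrogen.
Check the 13 heavy atoms by environment: 1× n (aromatic, H1) → no; 4× c (aromatic, H0) → match; 1× C (H1) → no; 2× C (H3) → no; 1× Br (H0) → no; 1× C (H0) → match; 1× O (H0) → no; 1× N (H2) → no; 1× O (H1) → no.
Summing the matching environments: 4 + 1 = 5 matching atoms.

5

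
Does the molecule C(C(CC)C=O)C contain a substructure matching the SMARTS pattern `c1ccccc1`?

No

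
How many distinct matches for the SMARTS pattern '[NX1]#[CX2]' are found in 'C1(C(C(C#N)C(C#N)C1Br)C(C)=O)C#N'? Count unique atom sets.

[NX1]#[CX2] is the SMARTS for a nitrile: a nitrogen triple-bonded to a two-connected carbon.
The molecule carries 3 separate instances of a nitrile (-C#N) meeting every constraint; each maps to a distinct set of atoms, giving 3 matches.

3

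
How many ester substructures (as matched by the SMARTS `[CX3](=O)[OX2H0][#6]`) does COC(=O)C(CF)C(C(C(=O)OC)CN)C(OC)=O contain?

3

[CX3](=O)[OX2H0][#6] is the SMARTS for an ester: a carbonyl carbon bonded to an oxygen that is itself bonded to carbon (no H on that O).
The molecule carries 3 separate instances of a methyl-ester group (-C(=O)OCH3) meeting every constraint; each maps to a distinct set of atoms, giving 3 matches.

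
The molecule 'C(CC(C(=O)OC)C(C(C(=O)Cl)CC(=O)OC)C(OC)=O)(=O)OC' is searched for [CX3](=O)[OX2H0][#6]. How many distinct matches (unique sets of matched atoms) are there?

[CX3](=O)[OX2H0][#6] is the SMARTS for an ester: a carbonyl carbon bonded to an oxygen that is itself bonded to carbon (no H on that O).
The molecule carries 4 separate instances of a methyl-ester group (-C(=O)OCH3) meeting every constraint; each maps to a distinct set of atoms, giving 4 matches.

4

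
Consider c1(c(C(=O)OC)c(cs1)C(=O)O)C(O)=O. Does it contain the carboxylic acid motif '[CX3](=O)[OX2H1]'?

The pattern [CX3](=O)[OX2H1] describes an sp2 carbon double-bonded to O and single-bonded to an -OH oxygen — a carboxylic acid.
The molecule carries a carboxylic acid group (-C(=O)OH), whose atoms satisfy every constraint of the query, so the pattern matches.

Yes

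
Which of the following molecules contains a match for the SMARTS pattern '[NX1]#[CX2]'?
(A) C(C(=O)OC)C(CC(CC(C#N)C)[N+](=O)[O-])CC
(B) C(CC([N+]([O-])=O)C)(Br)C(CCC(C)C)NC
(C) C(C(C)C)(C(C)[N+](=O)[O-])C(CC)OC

[NX1]#[CX2] describes a nitrogen triple-bonded to a two-connected carbon (a nitrile).
(A) contains a nitrile (-C#N), which satisfies every atom and bond constraint.
(B) has a nitro group (-[N+](=O)[O-]) but there is no C#N triple bond.
(C) has a nitro group (-[N+](=O)[O-]) but there is no C#N triple bond.
So the answer is (A).

A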